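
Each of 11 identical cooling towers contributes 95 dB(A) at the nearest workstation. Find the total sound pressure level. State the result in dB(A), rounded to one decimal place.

With 11 equal, uncorrelated contributions the intensity is 11× that of one unit, giving a rise of 10·log₁₀ 11.
L_total = 95 + 10·log₁₀(11) = 95 + 10.414 = 105.41 dB(A).

105.4 dB(A)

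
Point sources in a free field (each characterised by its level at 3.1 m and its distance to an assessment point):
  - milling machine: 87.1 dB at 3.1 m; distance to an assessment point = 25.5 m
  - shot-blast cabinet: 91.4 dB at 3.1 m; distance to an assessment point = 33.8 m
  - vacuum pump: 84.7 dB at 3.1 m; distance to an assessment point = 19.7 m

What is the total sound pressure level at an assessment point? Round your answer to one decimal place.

First find each source's level at the receiver (point-source: −20·log₁₀(r/r_ref)), then combine on an intensity basis.
milling machine: 87.1 − 20·log₁₀(25.5/3.1) = 87.1 − 18.30 = 68.80 dB.
shot-blast cabinet: 91.4 − 20·log₁₀(33.8/3.1) = 91.4 − 20.75 = 70.65 dB.
vacuum pump: 84.7 − 20·log₁₀(19.7/3.1) = 84.7 − 16.06 = 68.64 dB.
Σ 10^(L/10) = 2.650e+07 → L_total = 10·log₁₀(2.650e+07) = 74.23 dB.

74.2 dB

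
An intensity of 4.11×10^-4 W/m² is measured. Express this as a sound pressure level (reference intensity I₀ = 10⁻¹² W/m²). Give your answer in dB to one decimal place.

I/I₀ = 4.11×10^-4/10⁻¹² = 4.11×10^8, and L = 10·log₁₀(I/I₀).
L = 10·(0.6138 + 8) = 86.14 dB.

86.1 dB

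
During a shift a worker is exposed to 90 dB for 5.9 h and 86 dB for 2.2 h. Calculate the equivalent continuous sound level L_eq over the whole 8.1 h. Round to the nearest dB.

89 dB

L_eq = 10·log₁₀[(1/T)·Σ tᵢ·10^(Lᵢ/10)] with T = 8.1 h.
Σ tᵢ·10^(Lᵢ/10) = 5.9·10^(90/10) + 2.2·10^(86/10) = 6.776e+09.
L_eq = 10·log₁₀(6.776e+09/8.1) = 89.22 dB.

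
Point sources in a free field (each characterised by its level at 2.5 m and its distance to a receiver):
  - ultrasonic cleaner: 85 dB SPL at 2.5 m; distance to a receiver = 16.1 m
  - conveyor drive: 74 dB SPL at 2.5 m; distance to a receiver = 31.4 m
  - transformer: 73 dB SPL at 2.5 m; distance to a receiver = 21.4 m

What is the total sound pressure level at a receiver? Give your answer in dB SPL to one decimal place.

First find each source's level at the receiver (point-source: −20·log₁₀(r/r_ref)), then combine on an intensity basis.
ultrasonic cleaner: 85 − 20·log₁₀(16.1/2.5) = 85 − 16.18 = 68.82 dB SPL.
conveyor drive: 74 − 20·log₁₀(31.4/2.5) = 74 − 21.98 = 52.02 dB SPL.
transformer: 73 − 20·log₁₀(21.4/2.5) = 73 − 18.65 = 54.35 dB SPL.
Σ 10^(L/10) = 8.056e+06 → L_total = 10·log₁₀(8.056e+06) = 69.06 dB SPL.

69.1 dB SPL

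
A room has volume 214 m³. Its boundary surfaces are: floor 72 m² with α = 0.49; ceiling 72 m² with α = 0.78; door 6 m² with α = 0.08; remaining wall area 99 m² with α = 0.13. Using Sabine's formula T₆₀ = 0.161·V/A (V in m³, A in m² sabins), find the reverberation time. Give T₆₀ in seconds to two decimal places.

Total absorption A = 72·0.49 + 72·0.78 + 6·0.08 + 99·0.13 = 104.79 m² sabins.
T₆₀ = 0.161 × 214 / 104.79 = 0.329 s.

0.33 s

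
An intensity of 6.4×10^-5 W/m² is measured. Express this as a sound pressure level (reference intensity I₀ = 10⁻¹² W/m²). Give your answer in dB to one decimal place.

78.1 dB

Dividing by I₀ shifts the exponent by 12: I/I₀ = 6.4×10^7.
L = 10·(0.8062 + 7) = 78.06 dB.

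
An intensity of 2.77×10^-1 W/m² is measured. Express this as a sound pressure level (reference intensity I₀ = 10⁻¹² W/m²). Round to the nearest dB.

L = 10·log₁₀(I/I₀) = 10·log₁₀(2.77×10^-1/10⁻¹²) = 10·log₁₀(2.77×10^11).
L = 10·(0.4425 + 11) = 114.42 dB.

114 dB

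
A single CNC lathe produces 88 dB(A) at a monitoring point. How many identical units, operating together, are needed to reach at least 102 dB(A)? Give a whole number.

26

N identical sources give L₁ + 10·log₁₀ N, so require 10·log₁₀ N ≥ 102 − 88 = 14.0 dB.
N ≥ 10^(14.0/10) = 25.119, so N = 26.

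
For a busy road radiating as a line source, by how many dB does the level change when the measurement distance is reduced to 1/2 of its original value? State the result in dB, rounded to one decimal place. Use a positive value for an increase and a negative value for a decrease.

+3.0 dB

Line-source spreading: ΔL = −10·log₁₀(r₂/r₁).
ΔL = −10·log₁₀(0.5) = +3.01 dB.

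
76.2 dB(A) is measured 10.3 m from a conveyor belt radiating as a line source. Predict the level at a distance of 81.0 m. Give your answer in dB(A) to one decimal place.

Line-source attenuation: ΔL = 10·log₁₀(r₂/r₁) = 10·log₁₀(81.0/10.3) = 8.956 dB.
L₂ = 76.2 − 10·log₁₀(81.0/10.3) = 76.2 − 8.956 = 67.24 dB(A).

67.2 dB(A)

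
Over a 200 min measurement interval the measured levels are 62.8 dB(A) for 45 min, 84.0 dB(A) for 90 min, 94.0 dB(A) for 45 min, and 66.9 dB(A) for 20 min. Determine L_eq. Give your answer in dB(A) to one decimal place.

88.3 dB(A)

Weight each interval's intensity by its duration and average over T = 200 min:
Σ tᵢ·10^(Lᵢ/10) = 45·10^(62.8/10) + 90·10^(84.0/10) + 45·10^(94.0/10) + 20·10^(66.9/10) = 1.358e+11.
L_eq = 10·log₁₀(1.358e+11/200) = 88.32 dB(A).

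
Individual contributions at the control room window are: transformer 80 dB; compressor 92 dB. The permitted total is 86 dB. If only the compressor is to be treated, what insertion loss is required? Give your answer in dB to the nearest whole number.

Fixed contribution from the other source: Σ 10^(L/10) = 10^(80/10) = 1.000e+08 (80.00 dB).
The limit corresponds to 10^(86/10) = 3.981e+08; subtracting the fixed part leaves 2.981e+08 for the compressor, i.e. 84.74 dB.
Required insertion loss = 92 − 84.74 = 7.26 dB.

7 dB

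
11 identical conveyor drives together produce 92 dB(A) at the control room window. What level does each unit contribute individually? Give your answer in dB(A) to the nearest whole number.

82 dB(A)

Dividing the total intensity by 11 lowers the level by 10·log₁₀ 11 = 10.414 dB: L₁ = 92 − 10.414.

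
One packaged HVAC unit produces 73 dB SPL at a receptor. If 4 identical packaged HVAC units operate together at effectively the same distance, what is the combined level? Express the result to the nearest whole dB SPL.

L_total = L₁ + 10·log₁₀ N for N identical incoherent sources.
L_total = 73 + 10·log₁₀(4) = 73 + 6.021 = 79.02 dB SPL.

79 dB SPL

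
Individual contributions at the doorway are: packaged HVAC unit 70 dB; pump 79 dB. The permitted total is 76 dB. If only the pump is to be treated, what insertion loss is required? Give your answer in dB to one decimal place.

The untreated sources together contribute 10^(70/10) = 1.000e+07, i.e. 70.00 dB.
The limit corresponds to 10^(76/10) = 3.981e+07; subtracting the fixed part leaves 2.981e+07 for the pump, i.e. 74.74 dB.
Required insertion loss = 79 − 74.74 = 4.26 dB.

4.3 dB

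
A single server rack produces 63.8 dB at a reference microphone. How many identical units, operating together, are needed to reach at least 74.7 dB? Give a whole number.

13

N identical sources give L₁ + 10·log₁₀ N, so require 10·log₁₀ N ≥ 74.7 − 63.8 = 10.9 dB.
N ≥ 10^(10.9/10) = 12.303, so N = 13.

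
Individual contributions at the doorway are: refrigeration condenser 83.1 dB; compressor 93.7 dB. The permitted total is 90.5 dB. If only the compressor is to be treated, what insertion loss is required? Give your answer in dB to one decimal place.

4.1 dB

Everything except the compressor sums to 10^(83.1/10) = 2.042e+08 in linear terms, 83.10 dB.
To meet 90.5 dB overall, the treated compressor may contribute at most 10^(90.5/10) − 2.042e+08 = 9.178e+08, i.e. 89.63 dB.
Required insertion loss = 93.7 − 89.63 = 4.07 dB.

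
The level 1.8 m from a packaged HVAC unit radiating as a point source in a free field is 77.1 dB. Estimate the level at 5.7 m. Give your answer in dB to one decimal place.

67.1 dB

Point-source attenuation: ΔL = 20·log₁₀(r₂/r₁) = 20·log₁₀(5.7/1.8) = 10.012 dB.
L₂ = 77.1 − 20·log₁₀(5.7/1.8) = 77.1 − 10.012 = 67.09 dB.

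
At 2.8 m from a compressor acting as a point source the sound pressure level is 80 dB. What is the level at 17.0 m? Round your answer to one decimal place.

Point-source attenuation: ΔL = 20·log₁₀(r₂/r₁) = 20·log₁₀(17.0/2.8) = 15.666 dB.
L₂ = 80 − 20·log₁₀(17.0/2.8) = 80 − 15.666 = 64.33 dB.

64.3 dB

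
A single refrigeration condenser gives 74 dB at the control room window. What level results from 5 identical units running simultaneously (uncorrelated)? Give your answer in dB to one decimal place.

N identical incoherent sources raise the level by 10·log₁₀ N.
L_total = 74 + 10·log₁₀(5) = 74 + 6.990 = 80.99 dB.

81.0 dB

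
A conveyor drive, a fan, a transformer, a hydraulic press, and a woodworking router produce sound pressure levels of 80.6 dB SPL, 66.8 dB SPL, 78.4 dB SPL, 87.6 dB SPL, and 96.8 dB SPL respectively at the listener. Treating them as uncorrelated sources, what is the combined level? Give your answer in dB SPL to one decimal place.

For uncorrelated sources the intensities add, so convert each level to linear form, sum, and take 10·log₁₀ of the total.
Σ 10^(L/10) = 10^(80.6/10) + 10^(66.8/10) + 10^(78.4/10) + 10^(87.6/10) + 10^(96.8/10) = 5.551e+09.
L_total = 10·log₁₀(5.551e+09) = 97.44 dB SPL.

97.4 dB SPL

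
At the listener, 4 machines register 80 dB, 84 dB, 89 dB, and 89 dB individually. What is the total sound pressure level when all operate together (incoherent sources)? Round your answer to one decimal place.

Incoherent sources combine by intensity addition: L_total = 10·log₁₀(Σ 10^(L_i/10)).
Σ 10^(L/10) = 10^(80/10) + 10^(84/10) + 10^(89/10) + 10^(89/10) = 1.940e+09.
L_total = 10·log₁₀(1.940e+09) = 92.88 dB.

92.9 dB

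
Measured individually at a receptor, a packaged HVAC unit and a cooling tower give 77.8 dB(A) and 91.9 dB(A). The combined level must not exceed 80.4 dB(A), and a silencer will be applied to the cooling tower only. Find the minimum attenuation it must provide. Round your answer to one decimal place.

15.0 dB

Fixed contribution from the other source: Σ 10^(L/10) = 10^(77.8/10) = 6.026e+07 (77.80 dB(A)).
To meet 80.4 dB(A) overall, the treated cooling tower may contribute at most 10^(80.4/10) − 6.026e+07 = 4.939e+07, i.e. 76.94 dB(A).
So the cooling tower must be reduced from 91.9 to 76.94 dB(A): IL = 14.96 dB.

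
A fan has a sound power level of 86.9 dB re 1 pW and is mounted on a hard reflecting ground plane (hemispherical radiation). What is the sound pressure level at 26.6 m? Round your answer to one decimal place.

Free-field hemispherical radiation: L_p = L_w − 10·log₁₀(2π·r²), r = 26.6 m.
2π·r² = 4446 m², 10·log₁₀ of that is 36.479 dB.
L_p = 86.9 − 36.479 = 50.42 dB.

50.4 dB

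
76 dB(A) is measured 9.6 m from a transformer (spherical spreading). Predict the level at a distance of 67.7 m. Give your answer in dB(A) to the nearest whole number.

59 dB(A)

For a point source, L₂ = L₁ − 20·log₁₀(r₂/r₁).
L₂ = 76 − 20·log₁₀(67.7/9.6) = 76 − 16.966 = 59.03 dB(A).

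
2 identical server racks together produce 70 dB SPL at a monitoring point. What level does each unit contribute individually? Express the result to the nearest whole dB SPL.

2 equal contributions raise the level by 10·log₁₀ 2 = 3.010 dB, so each unit alone gives 70 − 3.010.

67 dB SPL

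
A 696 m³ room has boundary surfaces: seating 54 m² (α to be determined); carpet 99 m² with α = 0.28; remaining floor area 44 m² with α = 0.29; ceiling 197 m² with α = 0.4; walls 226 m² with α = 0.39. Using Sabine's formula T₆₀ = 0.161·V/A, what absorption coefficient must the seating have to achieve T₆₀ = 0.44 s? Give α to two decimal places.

0.88

Required total absorption A = 0.161·696/0.44 = 254.67 m².
Absorption from the other surfaces = 99·0.28 + 44·0.29 + 197·0.4 + 226·0.39 = 207.42 m², so the seating must supply 47.25 m² over 54 m².
α = 47.25/54 = 0.875.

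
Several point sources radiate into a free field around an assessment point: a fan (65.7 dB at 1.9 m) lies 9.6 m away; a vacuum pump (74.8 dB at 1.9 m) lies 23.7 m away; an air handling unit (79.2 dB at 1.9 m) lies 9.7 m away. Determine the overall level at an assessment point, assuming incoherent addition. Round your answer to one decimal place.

65.5 dB

First find each source's level at the receiver (point-source: −20·log₁₀(r/r_ref)), then combine on an intensity basis.
fan: 65.7 − 20·log₁₀(9.6/1.9) = 65.7 − 14.07 = 51.63 dB.
vacuum pump: 74.8 − 20·log₁₀(23.7/1.9) = 74.8 − 21.92 = 52.88 dB.
air handling unit: 79.2 − 20·log₁₀(9.7/1.9) = 79.2 − 14.16 = 65.04 dB.
Σ 10^(L/10) = 3.531e+06 → L_total = 10·log₁₀(3.531e+06) = 65.48 dB.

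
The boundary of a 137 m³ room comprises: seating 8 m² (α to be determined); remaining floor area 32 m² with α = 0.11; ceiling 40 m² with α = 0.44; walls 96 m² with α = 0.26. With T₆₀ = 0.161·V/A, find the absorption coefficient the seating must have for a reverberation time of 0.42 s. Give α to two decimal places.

A = 0.161·V/T₆₀ = 0.161·137/0.42 = 52.52 m² sabins.
Absorption from the other surfaces = 32·0.11 + 40·0.44 + 96·0.26 = 46.08 m², so the seating must supply 6.44 m² over 8 m².
α = 6.44/8 = 0.805.

0.80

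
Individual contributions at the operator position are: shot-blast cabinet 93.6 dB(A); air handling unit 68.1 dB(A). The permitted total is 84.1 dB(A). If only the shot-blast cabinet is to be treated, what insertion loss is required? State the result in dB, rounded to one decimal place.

Fixed contribution from the other source: Σ 10^(L/10) = 10^(68.1/10) = 6.457e+06 (68.10 dB(A)).
To meet 84.1 dB(A) overall, the treated shot-blast cabinet may contribute at most 10^(84.1/10) − 6.457e+06 = 2.506e+08, i.e. 83.99 dB(A).
So the shot-blast cabinet must be reduced from 93.6 to 83.99 dB(A): IL = 9.61 dB.

9.6 dB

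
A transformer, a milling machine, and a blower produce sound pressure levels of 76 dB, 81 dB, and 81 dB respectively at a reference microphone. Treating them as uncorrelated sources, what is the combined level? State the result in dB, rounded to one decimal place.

For uncorrelated sources the intensities add, so convert each level to linear form, sum, and take 10·log₁₀ of the total.
Σ 10^(L/10) = 10^(76/10) + 10^(81/10) + 10^(81/10) = 2.916e+08.
L_total = 10·log₁₀(2.916e+08) = 84.65 dB.

84.6 dB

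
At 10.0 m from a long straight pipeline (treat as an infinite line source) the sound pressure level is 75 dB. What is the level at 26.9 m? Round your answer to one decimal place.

70.7 dB

Line-source attenuation: ΔL = 10·log₁₀(r₂/r₁) = 10·log₁₀(26.9/10.0) = 4.298 dB.
L₂ = 75 − 10·log₁₀(26.9/10.0) = 75 − 4.298 = 70.70 dB.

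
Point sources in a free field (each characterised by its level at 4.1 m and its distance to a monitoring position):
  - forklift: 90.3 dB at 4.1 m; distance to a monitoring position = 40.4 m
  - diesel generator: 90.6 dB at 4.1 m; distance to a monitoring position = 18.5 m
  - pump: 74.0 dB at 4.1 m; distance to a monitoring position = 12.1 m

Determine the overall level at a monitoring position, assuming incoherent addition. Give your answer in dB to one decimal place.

First find each source's level at the receiver (point-source: −20·log₁₀(r/r_ref)), then combine on an intensity basis.
forklift: 90.3 − 20·log₁₀(40.4/4.1) = 90.3 − 19.87 = 70.43 dB.
diesel generator: 90.6 − 20·log₁₀(18.5/4.1) = 90.6 − 13.09 = 77.51 dB.
pump: 74.0 − 20·log₁₀(12.1/4.1) = 74.0 − 9.40 = 64.60 dB.
Σ 10^(L/10) = 7.031e+07 → L_total = 10·log₁₀(7.031e+07) = 78.47 dB.

78.5 dB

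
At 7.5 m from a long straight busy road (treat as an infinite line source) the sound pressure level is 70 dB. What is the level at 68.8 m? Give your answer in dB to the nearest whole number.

60 dB

Cylindrical spreading from a line source gives a 10·log₁₀(r₂/r₁) drop.
L₂ = 70 − 10·log₁₀(68.8/7.5) = 70 − 9.625 = 60.37 dB.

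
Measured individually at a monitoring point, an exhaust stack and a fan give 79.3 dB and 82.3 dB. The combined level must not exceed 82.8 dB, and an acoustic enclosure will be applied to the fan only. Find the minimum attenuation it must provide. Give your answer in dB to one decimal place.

Everything except the fan sums to 10^(79.3/10) = 8.511e+07 in linear terms, 79.30 dB.
To meet 82.8 dB overall, the treated fan may contribute at most 10^(82.8/10) − 8.511e+07 = 1.054e+08, i.e. 80.23 dB.
So the fan must be reduced from 82.3 to 80.23 dB: IL = 2.07 dB.

2.1 dB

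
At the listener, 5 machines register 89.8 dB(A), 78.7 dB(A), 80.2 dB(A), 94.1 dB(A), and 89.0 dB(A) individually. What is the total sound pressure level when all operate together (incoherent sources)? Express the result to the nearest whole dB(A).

97 dB(A)

Incoherent sources combine by intensity addition: L_total = 10·log₁₀(Σ 10^(L_i/10)).
Σ 10^(L/10) = 10^(89.8/10) + 10^(78.7/10) + 10^(80.2/10) + 10^(94.1/10) + 10^(89.0/10) = 4.499e+09.
L_total = 10·log₁₀(4.499e+09) = 96.53 dB(A).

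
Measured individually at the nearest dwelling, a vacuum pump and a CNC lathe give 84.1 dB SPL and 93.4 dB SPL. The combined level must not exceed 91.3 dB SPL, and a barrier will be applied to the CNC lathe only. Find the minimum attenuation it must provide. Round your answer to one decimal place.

3.0 dB

Everything except the CNC lathe sums to 10^(84.1/10) = 2.570e+08 in linear terms, 84.10 dB SPL.
The limit corresponds to 10^(91.3/10) = 1.349e+09; subtracting the fixed part leaves 1.092e+09 for the CNC lathe, i.e. 90.38 dB SPL.
So the CNC lathe must be reduced from 93.4 to 90.38 dB SPL: IL = 3.02 dB.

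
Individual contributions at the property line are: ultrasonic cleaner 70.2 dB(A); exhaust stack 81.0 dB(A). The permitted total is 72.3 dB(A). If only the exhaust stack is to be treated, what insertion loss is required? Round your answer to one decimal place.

Everything except the exhaust stack sums to 10^(70.2/10) = 1.047e+07 in linear terms, 70.20 dB(A).
The limit corresponds to 10^(72.3/10) = 1.698e+07; subtracting the fixed part leaves 6.511e+06 for the exhaust stack, i.e. 68.14 dB(A).
So the exhaust stack must be reduced from 81.0 to 68.14 dB(A): IL = 12.86 dB.

12.9 dB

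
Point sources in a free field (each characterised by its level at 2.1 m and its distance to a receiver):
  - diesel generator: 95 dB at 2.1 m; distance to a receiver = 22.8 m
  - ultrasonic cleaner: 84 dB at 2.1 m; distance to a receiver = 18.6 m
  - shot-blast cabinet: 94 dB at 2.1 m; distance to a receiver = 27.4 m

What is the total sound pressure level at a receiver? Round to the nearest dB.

Apply inverse-square spreading to bring every level to the receiver, then sum 10^(L/10).
diesel generator: 95 − 20·log₁₀(22.8/2.1) = 95 − 20.71 = 74.29 dB.
ultrasonic cleaner: 84 − 20·log₁₀(18.6/2.1) = 84 − 18.95 = 65.05 dB.
shot-blast cabinet: 94 − 20·log₁₀(27.4/2.1) = 94 − 22.31 = 71.69 dB.
Σ 10^(L/10) = 4.478e+07 → L_total = 10·log₁₀(4.478e+07) = 76.51 dB.

77 dB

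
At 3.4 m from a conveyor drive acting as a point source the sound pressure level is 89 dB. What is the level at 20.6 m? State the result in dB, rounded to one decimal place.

Spherical spreading from a point source gives a 20·log₁₀(r₂/r₁) drop.
L₂ = 89 − 20·log₁₀(20.6/3.4) = 89 − 15.648 = 73.35 dB.

73.4 dB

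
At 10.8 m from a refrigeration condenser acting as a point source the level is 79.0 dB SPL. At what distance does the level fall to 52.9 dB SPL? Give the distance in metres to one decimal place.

218.0 m

For a point source L₁ − L₂ = 20·log₁₀(r₂/r₁), so r₂ = r₁·10^((L₁−L₂)/20).
r₂ = 10.8·10^((79.0−52.9)/20) = 10.8·10^(26.1/20) = 217.98 m.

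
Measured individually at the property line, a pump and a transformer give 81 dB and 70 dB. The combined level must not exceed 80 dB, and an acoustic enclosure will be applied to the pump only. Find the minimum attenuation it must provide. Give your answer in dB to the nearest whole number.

Everything except the pump sums to 10^(70/10) = 1.000e+07 in linear terms, 70.00 dB.
The limit corresponds to 10^(80/10) = 1.000e+08; subtracting the fixed part leaves 9.000e+07 for the pump, i.e. 79.54 dB.
Required insertion loss = 81 − 79.54 = 1.46 dB.

1 dB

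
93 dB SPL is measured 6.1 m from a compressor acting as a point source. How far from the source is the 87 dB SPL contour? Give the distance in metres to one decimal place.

12.2 m

Point-source spreading drops the level by 20·log₁₀(r₂/r₁); inverting, r₂/r₁ = 10^(ΔL/20).
r₂ = 6.1·10^((93−87)/20) = 6.1·10^(6.0/20) = 12.17 m.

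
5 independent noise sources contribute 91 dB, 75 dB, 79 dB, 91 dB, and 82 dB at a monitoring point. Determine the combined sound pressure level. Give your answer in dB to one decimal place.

94.5 dB

For uncorrelated sources the intensities add, so convert each level to linear form, sum, and take 10·log₁₀ of the total.
Σ 10^(L/10) = 10^(91/10) + 10^(75/10) + 10^(79/10) + 10^(91/10) + 10^(82/10) = 2.787e+09.
L_total = 10·log₁₀(2.787e+09) = 94.45 dB.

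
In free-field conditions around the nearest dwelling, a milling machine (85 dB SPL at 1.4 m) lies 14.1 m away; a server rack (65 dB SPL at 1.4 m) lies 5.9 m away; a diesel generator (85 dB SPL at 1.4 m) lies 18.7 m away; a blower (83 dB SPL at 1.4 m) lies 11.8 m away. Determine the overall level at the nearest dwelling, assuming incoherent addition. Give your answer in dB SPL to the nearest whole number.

Propagate each source to the receiver with L = L_ref − 20·log₁₀(r/r_ref), then add intensities.
milling machine: 85 − 20·log₁₀(14.1/1.4) = 85 − 20.06 = 64.94 dB SPL.
server rack: 65 − 20·log₁₀(5.9/1.4) = 65 − 12.49 = 52.51 dB SPL.
diesel generator: 85 − 20·log₁₀(18.7/1.4) = 85 − 22.51 = 62.49 dB SPL.
blower: 83 − 20·log₁₀(11.8/1.4) = 83 − 18.52 = 64.48 dB SPL.
Σ 10^(L/10) = 7.877e+06 → L_total = 10·log₁₀(7.877e+06) = 68.96 dB SPL.

69 dB SPL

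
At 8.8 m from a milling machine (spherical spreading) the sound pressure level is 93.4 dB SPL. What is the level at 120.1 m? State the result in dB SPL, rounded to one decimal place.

Spherical spreading from a point source gives a 20·log₁₀(r₂/r₁) drop.
L₂ = 93.4 − 20·log₁₀(120.1/8.8) = 93.4 − 22.701 = 70.70 dB SPL.

70.7 dB SPL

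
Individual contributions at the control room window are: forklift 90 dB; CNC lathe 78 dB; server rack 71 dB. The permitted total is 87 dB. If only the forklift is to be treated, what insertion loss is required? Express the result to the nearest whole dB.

4 dB

The untreated sources together contribute 10^(78/10) + 10^(71/10) = 7.568e+07, i.e. 78.79 dB.
To meet 87 dB overall, the treated forklift may contribute at most 10^(87/10) − 7.568e+07 = 4.255e+08, i.e. 86.29 dB.
So the forklift must be reduced from 90 to 86.29 dB: IL = 3.71 dB.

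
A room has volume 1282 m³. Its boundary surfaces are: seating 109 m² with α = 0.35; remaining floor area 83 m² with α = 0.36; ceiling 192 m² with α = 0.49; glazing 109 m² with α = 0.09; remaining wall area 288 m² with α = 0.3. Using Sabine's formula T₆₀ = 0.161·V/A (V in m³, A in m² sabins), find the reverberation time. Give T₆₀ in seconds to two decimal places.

A = Σ Sᵢαᵢ = 109·0.35 + 83·0.36 + 192·0.49 + 109·0.09 + 288·0.3 = 258.32 m².
T₆₀ = 0.161 × 1282 / 258.32 = 0.799 s.

0.80 s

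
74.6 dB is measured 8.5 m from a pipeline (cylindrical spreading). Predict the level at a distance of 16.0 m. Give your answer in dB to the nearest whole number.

For a line source, L₂ = L₁ − 10·log₁₀(r₂/r₁).
L₂ = 74.6 − 10·log₁₀(16.0/8.5) = 74.6 − 2.747 = 71.85 dB.

72 dB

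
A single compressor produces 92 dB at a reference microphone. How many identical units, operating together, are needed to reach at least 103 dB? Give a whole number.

13

N identical sources give L₁ + 10·log₁₀ N, so require 10·log₁₀ N ≥ 103 − 92 = 11.0 dB.
N ≥ 10^(11.0/10) = 12.589, so N = 13.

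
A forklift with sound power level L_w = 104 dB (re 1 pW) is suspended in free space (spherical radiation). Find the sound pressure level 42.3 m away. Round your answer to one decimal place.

60.5 dB

Free-field spherical radiation: L_p = L_w − 10·log₁₀(4π·r²), r = 42.3 m.
4π·r² = 2.248e+04 m², 10·log₁₀ of that is 43.519 dB.
L_p = 104 − 43.519 = 60.48 dB.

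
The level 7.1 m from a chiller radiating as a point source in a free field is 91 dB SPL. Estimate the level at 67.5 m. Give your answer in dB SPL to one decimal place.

For a point source, L₂ = L₁ − 20·log₁₀(r₂/r₁).
L₂ = 91 − 20·log₁₀(67.5/7.1) = 91 − 19.561 = 71.44 dB SPL.

71.4 dB SPL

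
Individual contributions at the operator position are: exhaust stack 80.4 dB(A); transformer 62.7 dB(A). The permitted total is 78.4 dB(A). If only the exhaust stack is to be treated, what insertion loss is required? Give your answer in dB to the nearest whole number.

Fixed contribution from the other source: Σ 10^(L/10) = 10^(62.7/10) = 1.862e+06 (62.70 dB(A)).
To meet 78.4 dB(A) overall, the treated exhaust stack may contribute at most 10^(78.4/10) − 1.862e+06 = 6.732e+07, i.e. 78.28 dB(A).
Required insertion loss = 80.4 − 78.28 = 2.12 dB.

2 dB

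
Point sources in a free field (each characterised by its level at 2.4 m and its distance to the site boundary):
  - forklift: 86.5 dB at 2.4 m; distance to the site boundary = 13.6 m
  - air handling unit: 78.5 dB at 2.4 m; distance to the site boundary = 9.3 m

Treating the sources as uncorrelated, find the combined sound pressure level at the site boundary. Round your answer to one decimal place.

72.7 dB

Apply inverse-square spreading to bring every level to the receiver, then sum 10^(L/10).
forklift: 86.5 − 20·log₁₀(13.6/2.4) = 86.5 − 15.07 = 71.43 dB.
air handling unit: 78.5 − 20·log₁₀(9.3/2.4) = 78.5 − 11.77 = 66.73 dB.
Σ 10^(L/10) = 1.863e+07 → L_total = 10·log₁₀(1.863e+07) = 72.70 dB.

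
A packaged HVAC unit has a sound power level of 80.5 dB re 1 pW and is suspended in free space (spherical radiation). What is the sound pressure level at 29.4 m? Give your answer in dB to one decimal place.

L_p = L_w − 10·log₁₀(4π·r²) with r = 29.4 m.
4π·r² = 1.086e+04 m², 10·log₁₀ of that is 40.359 dB.
L_p = 80.5 − 40.359 = 40.14 dB.

40.1 dB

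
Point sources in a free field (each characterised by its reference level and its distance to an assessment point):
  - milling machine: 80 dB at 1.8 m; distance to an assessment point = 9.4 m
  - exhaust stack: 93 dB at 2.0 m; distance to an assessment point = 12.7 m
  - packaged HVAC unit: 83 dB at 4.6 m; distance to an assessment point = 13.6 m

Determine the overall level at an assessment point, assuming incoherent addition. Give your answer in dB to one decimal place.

78.8 dB

Propagate each source to the receiver with L = L_ref − 20·log₁₀(r/r_ref), then add intensities.
milling machine: 80 − 20·log₁₀(9.4/1.8) = 80 − 14.36 = 65.64 dB.
exhaust stack: 93 − 20·log₁₀(12.7/2.0) = 93 − 16.06 = 76.94 dB.
packaged HVAC unit: 83 − 20·log₁₀(13.6/4.6) = 83 − 9.42 = 73.58 dB.
Σ 10^(L/10) = 7.598e+07 → L_total = 10·log₁₀(7.598e+07) = 78.81 dB.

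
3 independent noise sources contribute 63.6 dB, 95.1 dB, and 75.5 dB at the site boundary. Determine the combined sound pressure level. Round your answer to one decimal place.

95.2 dB

For uncorrelated sources the intensities add, so convert each level to linear form, sum, and take 10·log₁₀ of the total.
Σ 10^(L/10) = 10^(63.6/10) + 10^(95.1/10) + 10^(75.5/10) = 3.274e+09.
L_total = 10·log₁₀(3.274e+09) = 95.15 dB.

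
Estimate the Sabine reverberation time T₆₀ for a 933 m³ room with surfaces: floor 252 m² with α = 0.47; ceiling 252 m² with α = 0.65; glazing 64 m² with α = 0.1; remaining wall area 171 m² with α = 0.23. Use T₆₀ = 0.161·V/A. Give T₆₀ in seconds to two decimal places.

Total absorption A = 252·0.47 + 252·0.65 + 64·0.1 + 171·0.23 = 327.97 m² sabins.
T₆₀ = 0.161·V/A = 0.161·933/327.97 = 0.458 s.

0.46 s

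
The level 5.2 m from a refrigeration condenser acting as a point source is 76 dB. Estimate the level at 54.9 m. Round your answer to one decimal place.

Point-source attenuation: ΔL = 20·log₁₀(r₂/r₁) = 20·log₁₀(54.9/5.2) = 20.471 dB.
L₂ = 76 − 20·log₁₀(54.9/5.2) = 76 − 20.471 = 55.53 dB.

55.5 dB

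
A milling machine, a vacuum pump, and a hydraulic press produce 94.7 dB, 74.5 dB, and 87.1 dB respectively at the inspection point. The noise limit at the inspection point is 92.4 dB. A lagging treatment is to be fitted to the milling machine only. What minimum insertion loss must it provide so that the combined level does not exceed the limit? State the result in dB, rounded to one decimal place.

3.9 dB

Fixed contribution from the other sources: Σ 10^(L/10) = 10^(74.5/10) + 10^(87.1/10) = 5.410e+08 (87.33 dB).
To meet 92.4 dB overall, the treated milling machine may contribute at most 10^(92.4/10) − 5.410e+08 = 1.197e+09, i.e. 90.78 dB.
Required insertion loss = 94.7 − 90.78 = 3.92 dB.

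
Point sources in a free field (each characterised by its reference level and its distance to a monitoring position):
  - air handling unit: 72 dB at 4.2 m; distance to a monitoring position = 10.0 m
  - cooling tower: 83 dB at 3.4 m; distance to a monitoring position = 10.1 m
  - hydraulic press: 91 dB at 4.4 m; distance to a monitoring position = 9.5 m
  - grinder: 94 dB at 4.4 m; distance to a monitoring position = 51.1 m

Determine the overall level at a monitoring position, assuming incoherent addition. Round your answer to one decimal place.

85.0 dB

Propagate each source to the receiver with L = L_ref − 20·log₁₀(r/r_ref), then add intensities.
air handling unit: 72 − 20·log₁₀(10.0/4.2) = 72 − 7.54 = 64.46 dB.
cooling tower: 83 − 20·log₁₀(10.1/3.4) = 83 − 9.46 = 73.54 dB.
hydraulic press: 91 − 20·log₁₀(9.5/4.4) = 91 − 6.69 = 84.31 dB.
grinder: 94 − 20·log₁₀(51.1/4.4) = 94 − 21.30 = 72.70 dB.
Σ 10^(L/10) = 3.141e+08 → L_total = 10·log₁₀(3.141e+08) = 84.97 dB.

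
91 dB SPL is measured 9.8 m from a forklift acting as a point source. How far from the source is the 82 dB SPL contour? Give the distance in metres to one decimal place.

The 9.0 dB drop corresponds to a distance ratio of 10^(9.0/20) for a point source.
r₂ = 9.8·10^((91−82)/20) = 9.8·10^(9.0/20) = 27.62 m.

27.6 m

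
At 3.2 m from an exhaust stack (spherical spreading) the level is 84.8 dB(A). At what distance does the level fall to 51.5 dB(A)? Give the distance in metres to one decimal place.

148.0 m

The 33.3 dB drop corresponds to a distance ratio of 10^(33.3/20) for a point source.
r₂ = 3.2·10^((84.8−51.5)/20) = 3.2·10^(33.3/20) = 147.96 m.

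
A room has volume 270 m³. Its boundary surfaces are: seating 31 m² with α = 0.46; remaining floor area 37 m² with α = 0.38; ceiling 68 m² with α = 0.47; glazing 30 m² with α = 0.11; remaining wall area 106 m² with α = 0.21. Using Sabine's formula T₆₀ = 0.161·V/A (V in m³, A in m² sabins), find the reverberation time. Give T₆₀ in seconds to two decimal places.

Summing Sᵢαᵢ: 31·0.46 + 37·0.38 + 68·0.47 + 30·0.11 + 106·0.21 = 85.84 m².
T₆₀ = 0.161 × 270 / 85.84 = 0.506 s.

0.51 s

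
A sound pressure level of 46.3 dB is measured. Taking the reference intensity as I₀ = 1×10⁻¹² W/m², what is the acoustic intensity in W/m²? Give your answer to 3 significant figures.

4.27e-08 W/m²

L = 10·log₁₀(I/I₀) ⇒ I = I₀·10^(L/10) = 10⁻¹² × 10^4.63.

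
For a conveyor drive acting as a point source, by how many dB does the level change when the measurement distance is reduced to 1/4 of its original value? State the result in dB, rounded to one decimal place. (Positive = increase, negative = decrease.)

A point source loses 6 dB per doubling of distance; generally ΔL = −20·log₁₀(r₂/r₁).
ΔL = −20·log₁₀(0.25) = +12.04 dB.

+12.0 dB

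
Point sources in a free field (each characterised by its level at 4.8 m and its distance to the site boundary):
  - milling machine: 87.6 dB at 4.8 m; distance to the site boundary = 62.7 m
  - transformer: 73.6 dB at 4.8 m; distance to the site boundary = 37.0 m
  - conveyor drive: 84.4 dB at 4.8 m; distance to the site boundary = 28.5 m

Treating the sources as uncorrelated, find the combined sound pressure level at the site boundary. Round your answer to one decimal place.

70.6 dB

Apply inverse-square spreading to bring every level to the receiver, then sum 10^(L/10).
milling machine: 87.6 − 20·log₁₀(62.7/4.8) = 87.6 − 22.32 = 65.28 dB.
transformer: 73.6 − 20·log₁₀(37.0/4.8) = 73.6 − 17.74 = 55.86 dB.
conveyor drive: 84.4 − 20·log₁₀(28.5/4.8) = 84.4 − 15.47 = 68.93 dB.
Σ 10^(L/10) = 1.157e+07 → L_total = 10·log₁₀(1.157e+07) = 70.63 dB.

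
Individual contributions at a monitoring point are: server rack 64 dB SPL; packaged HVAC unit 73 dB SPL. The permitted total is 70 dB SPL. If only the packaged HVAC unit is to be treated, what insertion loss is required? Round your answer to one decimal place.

Everything except the packaged HVAC unit sums to 10^(64/10) = 2.512e+06 in linear terms, 64.00 dB SPL.
To meet 70 dB SPL overall, the treated packaged HVAC unit may contribute at most 10^(70/10) − 2.512e+06 = 7.488e+06, i.e. 68.74 dB SPL.
So the packaged HVAC unit must be reduced from 73 to 68.74 dB SPL: IL = 4.26 dB.

4.3 dB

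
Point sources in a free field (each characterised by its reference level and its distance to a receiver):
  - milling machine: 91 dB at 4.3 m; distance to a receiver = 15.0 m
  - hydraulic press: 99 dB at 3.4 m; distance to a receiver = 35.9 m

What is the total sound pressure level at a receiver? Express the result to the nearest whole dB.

Apply inverse-square spreading to bring every level to the receiver, then sum 10^(L/10).
milling machine: 91 − 20·log₁₀(15.0/4.3) = 91 − 10.85 = 80.15 dB.
hydraulic press: 99 − 20·log₁₀(35.9/3.4) = 99 − 20.47 = 78.53 dB.
Σ 10^(L/10) = 1.747e+08 → L_total = 10·log₁₀(1.747e+08) = 82.42 dB.

82 dB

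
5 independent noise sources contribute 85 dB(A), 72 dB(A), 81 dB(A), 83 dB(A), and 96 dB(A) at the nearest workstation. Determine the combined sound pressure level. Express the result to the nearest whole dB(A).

Incoherent sources combine by intensity addition: L_total = 10·log₁₀(Σ 10^(L_i/10)).
Σ 10^(L/10) = 10^(85/10) + 10^(72/10) + 10^(81/10) + 10^(83/10) + 10^(96/10) = 4.639e+09.
L_total = 10·log₁₀(4.639e+09) = 96.66 dB(A).

97 dB(A)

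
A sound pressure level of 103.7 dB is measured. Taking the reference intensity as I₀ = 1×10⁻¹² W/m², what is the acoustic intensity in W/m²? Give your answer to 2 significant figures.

0.023 W/m²

I = I₀·10^(L/10) = 10⁻¹² × 10^(103.7/10) = 10^(-1.630).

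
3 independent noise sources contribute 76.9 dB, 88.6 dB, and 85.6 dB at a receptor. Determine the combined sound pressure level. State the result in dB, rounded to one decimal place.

Incoherent sources combine by intensity addition: L_total = 10·log₁₀(Σ 10^(L_i/10)).
Σ 10^(L/10) = 10^(76.9/10) + 10^(88.6/10) + 10^(85.6/10) = 1.136e+09.
L_total = 10·log₁₀(1.136e+09) = 90.56 dB.

90.6 dB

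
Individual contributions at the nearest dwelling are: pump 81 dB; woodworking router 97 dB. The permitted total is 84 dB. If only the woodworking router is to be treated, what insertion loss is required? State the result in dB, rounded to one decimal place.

16.0 dB

Fixed contribution from the other source: Σ 10^(L/10) = 10^(81/10) = 1.259e+08 (81.00 dB).
To meet 84 dB overall, the treated woodworking router may contribute at most 10^(84/10) − 1.259e+08 = 1.253e+08, i.e. 80.98 dB.
Required insertion loss = 97 − 80.98 = 16.02 dB.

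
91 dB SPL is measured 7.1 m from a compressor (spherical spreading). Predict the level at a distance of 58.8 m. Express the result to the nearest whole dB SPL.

Spherical spreading from a point source gives a 20·log₁₀(r₂/r₁) drop.
L₂ = 91 − 20·log₁₀(58.8/7.1) = 91 − 18.362 = 72.64 dB SPL.

73 dB SPL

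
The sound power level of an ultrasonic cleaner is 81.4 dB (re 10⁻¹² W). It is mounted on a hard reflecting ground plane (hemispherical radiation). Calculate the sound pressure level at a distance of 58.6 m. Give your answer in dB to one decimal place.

The power spreads over a hemisphere of area 2π·r², so L_p = L_w − 10·log₁₀(2π·r²).
2π·r² = 2.158e+04 m², 10·log₁₀ of that is 43.340 dB.
L_p = 81.4 − 43.340 = 38.06 dB.

38.1 dB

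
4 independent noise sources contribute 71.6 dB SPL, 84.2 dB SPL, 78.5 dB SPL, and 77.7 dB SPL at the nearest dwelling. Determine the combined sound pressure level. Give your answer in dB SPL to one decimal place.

For uncorrelated sources the intensities add, so convert each level to linear form, sum, and take 10·log₁₀ of the total.
Σ 10^(L/10) = 10^(71.6/10) + 10^(84.2/10) + 10^(78.5/10) + 10^(77.7/10) = 4.072e+08.
L_total = 10·log₁₀(4.072e+08) = 86.10 dB SPL.

86.1 dB SPL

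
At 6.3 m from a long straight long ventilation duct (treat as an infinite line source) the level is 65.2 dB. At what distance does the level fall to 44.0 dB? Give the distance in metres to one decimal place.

For a line source L₁ − L₂ = 10·log₁₀(r₂/r₁), so r₂ = r₁·10^((L₁−L₂)/10).
r₂ = 6.3·10^((65.2−44.0)/10) = 6.3·10^(21.2/10) = 830.50 m.

830.5 m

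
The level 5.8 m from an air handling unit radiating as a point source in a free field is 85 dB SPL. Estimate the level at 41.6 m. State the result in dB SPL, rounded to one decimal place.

67.9 dB SPL

Point-source attenuation: ΔL = 20·log₁₀(r₂/r₁) = 20·log₁₀(41.6/5.8) = 17.113 dB.
L₂ = 85 − 20·log₁₀(41.6/5.8) = 85 − 17.113 = 67.89 dB SPL.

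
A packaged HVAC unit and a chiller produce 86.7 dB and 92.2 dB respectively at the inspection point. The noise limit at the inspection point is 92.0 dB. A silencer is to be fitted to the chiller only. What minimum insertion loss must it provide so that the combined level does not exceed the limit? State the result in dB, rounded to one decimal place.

Fixed contribution from the other source: Σ 10^(L/10) = 10^(86.7/10) = 4.677e+08 (86.70 dB).
To meet 92.0 dB overall, the treated chiller may contribute at most 10^(92.0/10) − 4.677e+08 = 1.117e+09, i.e. 90.48 dB.
Required insertion loss = 92.2 − 90.48 = 1.72 dB.

1.7 dB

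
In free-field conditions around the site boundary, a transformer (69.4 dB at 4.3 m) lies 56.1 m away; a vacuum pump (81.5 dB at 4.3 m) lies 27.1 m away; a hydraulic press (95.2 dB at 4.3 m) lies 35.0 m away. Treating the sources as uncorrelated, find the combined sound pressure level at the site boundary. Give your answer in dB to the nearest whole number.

77 dB

Apply inverse-square spreading to bring every level to the receiver, then sum 10^(L/10).
transformer: 69.4 − 20·log₁₀(56.1/4.3) = 69.4 − 22.31 = 47.09 dB.
vacuum pump: 81.5 − 20·log₁₀(27.1/4.3) = 81.5 − 15.99 = 65.51 dB.
hydraulic press: 95.2 − 20·log₁₀(35.0/4.3) = 95.2 − 18.21 = 76.99 dB.
Σ 10^(L/10) = 5.359e+07 → L_total = 10·log₁₀(5.359e+07) = 77.29 dB.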